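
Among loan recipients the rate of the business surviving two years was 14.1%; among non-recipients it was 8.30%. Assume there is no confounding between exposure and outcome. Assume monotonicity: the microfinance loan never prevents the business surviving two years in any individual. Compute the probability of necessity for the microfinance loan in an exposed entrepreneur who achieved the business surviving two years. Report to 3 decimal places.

p₁ = 0.141, p₀ = 0.083.
Under exogeneity and monotonicity, PN = (p₁ − p₀) / p₁.
PN = (0.141 − 0.083) / 0.141 = 0.058 / 0.141 ≈ 0.4113

PN ≈ 0.411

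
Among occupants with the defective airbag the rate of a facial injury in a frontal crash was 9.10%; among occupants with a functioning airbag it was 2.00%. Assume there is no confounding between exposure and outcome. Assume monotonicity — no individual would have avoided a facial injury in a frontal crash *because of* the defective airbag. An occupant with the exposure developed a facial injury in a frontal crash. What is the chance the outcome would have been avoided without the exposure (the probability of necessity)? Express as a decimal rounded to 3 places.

p₁ = 0.091, p₀ = 0.02.
Under exogeneity and monotonicity, PN = (p₁ − p₀) / p₁.
PN = (0.091 − 0.02) / 0.091 = 0.071 / 0.091 ≈ 0.7802

PN ≈ 0.780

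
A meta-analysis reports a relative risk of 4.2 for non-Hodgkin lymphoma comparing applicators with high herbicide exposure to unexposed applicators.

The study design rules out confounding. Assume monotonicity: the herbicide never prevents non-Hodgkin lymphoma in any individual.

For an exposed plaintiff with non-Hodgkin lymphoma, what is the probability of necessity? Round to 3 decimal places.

Under exogeneity and monotonicity, PN = (RR − 1) / RR = 1 − 1/RR.
PN = (4.2 − 1) / 4.2 = 3.2 / 4.2 ≈ 0.7619

PN ≈ 0.762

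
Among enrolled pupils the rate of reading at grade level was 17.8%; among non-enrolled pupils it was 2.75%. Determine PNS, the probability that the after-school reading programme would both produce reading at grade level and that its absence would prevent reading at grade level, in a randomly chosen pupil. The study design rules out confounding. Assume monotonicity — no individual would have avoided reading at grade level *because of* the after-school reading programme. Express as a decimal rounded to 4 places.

PNS ≈ 0.1505

p₁ = 0.178, p₀ = 0.0275.
Under exogeneity and monotonicity, PNS = p₁ − p₀.
PNS = 0.178 − 0.0275 = 0.1505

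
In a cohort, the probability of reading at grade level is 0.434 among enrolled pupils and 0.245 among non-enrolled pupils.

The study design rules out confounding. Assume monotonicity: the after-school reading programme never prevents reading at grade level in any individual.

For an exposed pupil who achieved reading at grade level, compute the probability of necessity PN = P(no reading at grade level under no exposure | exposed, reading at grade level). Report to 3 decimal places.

Let p₁ = 0.434, p₀ = 0.245.
Under exogeneity and monotonicity, PN = (p₁ − p₀) / p₁.
PN = (0.434 − 0.245) / 0.434 = 0.189 / 0.434 ≈ 0.4355

PN ≈ 0.435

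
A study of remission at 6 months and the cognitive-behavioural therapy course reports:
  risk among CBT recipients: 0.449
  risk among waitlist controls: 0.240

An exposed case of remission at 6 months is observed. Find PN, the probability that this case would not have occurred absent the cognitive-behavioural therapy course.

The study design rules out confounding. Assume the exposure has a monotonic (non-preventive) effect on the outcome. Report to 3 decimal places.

Let p₁ = 0.449, p₀ = 0.24.
Under exogeneity and monotonicity, PN = (p₁ − p₀) / p₁.
PN = (0.449 − 0.24) / 0.449 = 0.209 / 0.449 ≈ 0.4655

PN ≈ 0.465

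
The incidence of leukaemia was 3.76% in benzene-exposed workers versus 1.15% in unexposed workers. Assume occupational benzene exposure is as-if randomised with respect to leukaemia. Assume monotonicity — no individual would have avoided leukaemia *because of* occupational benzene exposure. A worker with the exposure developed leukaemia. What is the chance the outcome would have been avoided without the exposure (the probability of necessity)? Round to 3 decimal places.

p₁ = 0.0376, p₀ = 0.0115.
Under exogeneity and monotonicity, PN = (p₁ − p₀) / p₁.
PN = (0.0376 − 0.0115) / 0.0376 = 0.0261 / 0.0376 ≈ 0.6941

PN ≈ 0.694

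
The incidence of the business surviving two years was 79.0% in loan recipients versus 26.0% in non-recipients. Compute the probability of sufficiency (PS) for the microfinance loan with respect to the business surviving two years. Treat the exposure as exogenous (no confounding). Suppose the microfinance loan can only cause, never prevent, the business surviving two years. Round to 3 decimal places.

p₁ = 0.79, p₀ = 0.26.
Under exogeneity and monotonicity, PS = (p₁ − p₀) / (1 − p₀).
PS = (0.79 − 0.26) / (1 − 0.26) = 0.53 / 0.74 ≈ 0.7162

PS ≈ 0.716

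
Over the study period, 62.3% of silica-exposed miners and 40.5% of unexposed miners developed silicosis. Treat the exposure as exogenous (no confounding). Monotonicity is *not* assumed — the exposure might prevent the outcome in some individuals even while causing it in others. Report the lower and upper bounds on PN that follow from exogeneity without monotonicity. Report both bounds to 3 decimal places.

p₁ = 0.623, p₀ = 0.405.
Under exogeneity alone the bounds on PN are max{0,(p₁−p₀)/p₁} ≤ PN ≤ min{1,(1−p₀)/p₁}.
  lower = (p₁ − p₀)/p₁ = 0.218 / 0.623 ≈ 0.3499
  upper = min{1, (1 − p₀)/p₁} = 0.595 / 0.623 ≈ 0.9551

0.350 ≤ PN ≤ 0.955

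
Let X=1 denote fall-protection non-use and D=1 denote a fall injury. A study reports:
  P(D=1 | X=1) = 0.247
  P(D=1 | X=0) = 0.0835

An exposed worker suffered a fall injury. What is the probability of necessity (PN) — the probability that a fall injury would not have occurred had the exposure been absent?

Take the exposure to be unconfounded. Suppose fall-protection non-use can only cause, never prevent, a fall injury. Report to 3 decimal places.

Let p₁ = 0.247, p₀ = 0.0835.
Under exogeneity and monotonicity, PN = (p₁ − p₀) / p₁.
PN = (0.247 − 0.0835) / 0.247 = 0.1635 / 0.247 ≈ 0.6619

PN ≈ 0.662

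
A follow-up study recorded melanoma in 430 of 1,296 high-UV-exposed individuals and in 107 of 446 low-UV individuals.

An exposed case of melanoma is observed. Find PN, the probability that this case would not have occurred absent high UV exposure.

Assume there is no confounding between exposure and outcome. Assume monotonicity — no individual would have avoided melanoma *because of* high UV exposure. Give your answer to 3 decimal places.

p₁ = P(outcome | exposed) = 430/1296 = 0.33179
p₀ = P(outcome | unexposed) = 107/446 = 0.23991
Under exogeneity and monotonicity, PN = (p₁ − p₀) / p₁.
PN = (0.33179 − 0.23991) / 0.33179 = 0.09188 / 0.33179 ≈ 0.2769

PN ≈ 0.277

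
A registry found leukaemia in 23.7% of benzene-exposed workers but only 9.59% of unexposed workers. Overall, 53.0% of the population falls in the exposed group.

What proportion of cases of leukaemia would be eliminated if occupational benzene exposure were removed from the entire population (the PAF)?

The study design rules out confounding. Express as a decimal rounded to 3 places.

PAF ≈ 0.438

p₁ = 0.237, p₀ = 0.0959.
Overall risk P(Y=1) = π·p₁ + (1−π)·p₀ = 0.53×0.237 + 0.47×0.0959 = 0.17068.
Under exogeneity, PAF = [P(Y=1) − p₀] / P(Y=1).
PAF = (0.17068 − 0.0959) / 0.17068 ≈ 0.4381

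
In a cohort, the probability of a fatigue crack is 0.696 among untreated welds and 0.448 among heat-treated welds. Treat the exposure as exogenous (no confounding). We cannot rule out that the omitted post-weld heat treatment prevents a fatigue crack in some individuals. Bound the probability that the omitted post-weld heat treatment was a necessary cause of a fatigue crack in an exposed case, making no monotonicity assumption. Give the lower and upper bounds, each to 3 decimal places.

Let p₁ = 0.696, p₀ = 0.448.
Under exogeneity alone the bounds on PN are max{0,(p₁−p₀)/p₁} ≤ PN ≤ min{1,(1−p₀)/p₁}.
  lower = (p₁ − p₀)/p₁ = 0.248 / 0.696 ≈ 0.3563
  upper = min{1, (1 − p₀)/p₁} = 0.552 / 0.696 ≈ 0.7931

0.356 ≤ PN ≤ 0.793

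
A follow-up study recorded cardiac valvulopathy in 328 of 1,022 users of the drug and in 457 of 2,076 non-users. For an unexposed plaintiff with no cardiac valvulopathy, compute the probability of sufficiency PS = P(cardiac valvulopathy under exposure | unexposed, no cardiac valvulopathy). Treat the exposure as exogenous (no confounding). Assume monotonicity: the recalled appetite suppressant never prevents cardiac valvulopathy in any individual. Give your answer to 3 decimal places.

PS ≈ 0.129

p₁ = P(outcome | exposed) = 328/1022 = 0.32094
p₀ = P(outcome | unexposed) = 457/2076 = 0.22013
Under exogeneity and monotonicity, PS = (p₁ − p₀) / (1 − p₀).
PS = (0.32094 − 0.22013) / (1 − 0.22013) = 0.1008 / 0.77987 ≈ 0.1293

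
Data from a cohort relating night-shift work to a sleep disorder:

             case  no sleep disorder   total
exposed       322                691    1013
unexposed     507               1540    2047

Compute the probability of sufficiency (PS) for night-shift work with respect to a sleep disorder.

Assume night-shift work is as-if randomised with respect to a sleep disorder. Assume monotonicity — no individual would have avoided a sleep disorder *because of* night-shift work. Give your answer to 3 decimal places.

PS ≈ 0.093

p₁ = P(outcome | exposed) = 322/1013 = 0.31787
p₀ = P(outcome | unexposed) = 507/2047 = 0.24768
Under exogeneity and monotonicity, PS = (p₁ − p₀)/(1 − p₀).
PS = (0.31787 − 0.24768) / 0.75232 ≈ 0.0933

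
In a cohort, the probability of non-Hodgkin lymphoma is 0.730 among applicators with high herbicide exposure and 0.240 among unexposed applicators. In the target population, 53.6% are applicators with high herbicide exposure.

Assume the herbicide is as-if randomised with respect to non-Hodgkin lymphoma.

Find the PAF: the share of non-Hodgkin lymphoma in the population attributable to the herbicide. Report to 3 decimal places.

PAF ≈ 0.523

Let p₁ = 0.73, p₀ = 0.24.
Overall risk P(Y=1) = π·p₁ + (1−π)·p₀ = 0.536×0.73 + 0.464×0.24 = 0.50264.
Under exogeneity, PAF = [P(Y=1) − p₀] / P(Y=1).
PAF = (0.50264 − 0.24) / 0.50264 ≈ 0.5225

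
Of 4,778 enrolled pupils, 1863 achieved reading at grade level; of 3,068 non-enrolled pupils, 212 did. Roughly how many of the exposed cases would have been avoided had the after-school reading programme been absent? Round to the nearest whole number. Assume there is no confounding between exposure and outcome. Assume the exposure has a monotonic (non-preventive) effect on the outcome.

about 1533 cases

p₁ = P(outcome | exposed) = 1863/4778 = 0.38991
p₀ = P(outcome | unexposed) = 212/3068 = 0.0691
PN = (p₁ − p₀)/p₁ = (0.38991 − 0.0691) / 0.38991 ≈ 0.82278.
Attributable cases ≈ PN × (exposed cases) = 0.82278 × 1863 ≈ 1532.84.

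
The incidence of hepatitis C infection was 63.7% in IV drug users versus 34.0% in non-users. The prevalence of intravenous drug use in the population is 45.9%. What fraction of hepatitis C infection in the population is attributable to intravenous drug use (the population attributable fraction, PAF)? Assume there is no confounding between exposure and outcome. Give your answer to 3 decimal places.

PAF ≈ 0.286

p₁ = 0.637, p₀ = 0.34.
Overall risk P(Y=1) = π·p₁ + (1−π)·p₀ = 0.459×0.637 + 0.541×0.34 = 0.47632.
Under exogeneity, PAF = [P(Y=1) − p₀] / P(Y=1).
PAF = (0.47632 − 0.34) / 0.47632 ≈ 0.2862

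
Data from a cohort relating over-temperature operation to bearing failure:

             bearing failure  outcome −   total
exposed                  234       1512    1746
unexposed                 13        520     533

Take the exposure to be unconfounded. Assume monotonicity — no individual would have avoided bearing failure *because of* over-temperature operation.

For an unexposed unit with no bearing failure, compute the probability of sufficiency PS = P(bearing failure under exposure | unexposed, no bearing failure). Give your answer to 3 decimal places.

PS ≈ 0.112

p₁ = P(outcome | exposed) = 234/1746 = 0.13402
p₀ = P(outcome | unexposed) = 13/533 = 0.02439
Under exogeneity and monotonicity, PS = (p₁ − p₀)/(1 − p₀).
PS = (0.13402 − 0.02439) / 0.97561 ≈ 0.1124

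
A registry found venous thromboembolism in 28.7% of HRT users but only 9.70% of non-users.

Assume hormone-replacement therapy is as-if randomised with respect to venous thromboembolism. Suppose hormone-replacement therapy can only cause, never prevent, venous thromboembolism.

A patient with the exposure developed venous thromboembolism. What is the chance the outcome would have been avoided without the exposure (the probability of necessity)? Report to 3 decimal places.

PN ≈ 0.662

p₁ = 0.287, p₀ = 0.097.
Under exogeneity and monotonicity, PN = (p₁ − p₀) / p₁.
PN = (0.287 − 0.097) / 0.287 = 0.19 / 0.287 ≈ 0.6620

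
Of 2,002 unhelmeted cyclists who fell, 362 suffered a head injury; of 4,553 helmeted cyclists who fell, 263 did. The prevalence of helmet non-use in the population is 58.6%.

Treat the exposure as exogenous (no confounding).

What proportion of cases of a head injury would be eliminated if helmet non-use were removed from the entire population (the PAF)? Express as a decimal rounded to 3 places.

p₁ = P(outcome | exposed) = 362/2002 = 0.18082
p₀ = P(outcome | unexposed) = 263/4553 = 0.057764
Overall risk P(Y=1) = π·p₁ + (1−π)·p₀ = 0.586×0.18082 + 0.414×0.057764 = 0.12987.
Under exogeneity, PAF = [P(Y=1) − p₀] / P(Y=1).
PAF = (0.12987 − 0.057764) / 0.12987 ≈ 0.5552

PAF ≈ 0.555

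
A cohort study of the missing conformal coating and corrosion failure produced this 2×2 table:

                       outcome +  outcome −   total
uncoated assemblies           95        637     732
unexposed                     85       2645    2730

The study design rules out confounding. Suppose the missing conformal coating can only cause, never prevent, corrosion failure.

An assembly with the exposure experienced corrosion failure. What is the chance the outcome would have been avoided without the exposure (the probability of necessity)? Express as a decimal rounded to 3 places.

PN ≈ 0.760

p₁ = P(outcome | exposed) = 95/732 = 0.12978
p₀ = P(outcome | unexposed) = 85/2730 = 0.031136
Under exogeneity and monotonicity, PN = (p₁ − p₀)/p₁.
PN = (0.12978 − 0.031136) / 0.12978 ≈ 0.7601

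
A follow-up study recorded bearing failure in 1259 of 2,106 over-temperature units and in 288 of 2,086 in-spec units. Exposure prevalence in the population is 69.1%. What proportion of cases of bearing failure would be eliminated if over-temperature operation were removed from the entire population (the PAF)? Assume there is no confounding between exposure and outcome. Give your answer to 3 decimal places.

PAF ≈ 0.697

p₁ = P(outcome | exposed) = 1259/2106 = 0.59782
p₀ = P(outcome | unexposed) = 288/2086 = 0.13806
Overall risk P(Y=1) = π·p₁ + (1−π)·p₀ = 0.691×0.59782 + 0.309×0.13806 = 0.45575.
Under exogeneity, PAF = [P(Y=1) − p₀] / P(Y=1).
PAF = (0.45575 − 0.13806) / 0.45575 ≈ 0.6971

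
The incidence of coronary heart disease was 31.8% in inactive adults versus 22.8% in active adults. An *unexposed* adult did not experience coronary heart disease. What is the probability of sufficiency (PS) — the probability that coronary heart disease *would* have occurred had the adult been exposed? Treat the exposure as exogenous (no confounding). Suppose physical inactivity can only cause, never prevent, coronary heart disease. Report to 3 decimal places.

PS ≈ 0.117

p₁ = 0.318, p₀ = 0.228.
Under exogeneity and monotonicity, PS = (p₁ − p₀) / (1 − p₀).
PS = (0.318 − 0.228) / (1 − 0.228) = 0.09 / 0.772 ≈ 0.1166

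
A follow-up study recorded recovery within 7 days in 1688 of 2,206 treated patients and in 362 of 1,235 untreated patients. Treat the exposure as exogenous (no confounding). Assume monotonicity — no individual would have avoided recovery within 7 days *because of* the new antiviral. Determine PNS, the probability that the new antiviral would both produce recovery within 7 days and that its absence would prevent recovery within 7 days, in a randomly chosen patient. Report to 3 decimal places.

PNS ≈ 0.472

p₁ = P(outcome | exposed) = 1688/2206 = 0.76519
p₀ = P(outcome | unexposed) = 362/1235 = 0.29312
Under exogeneity and monotonicity, PNS = p₁ − p₀.
PNS = 0.76519 − 0.29312 = 0.47207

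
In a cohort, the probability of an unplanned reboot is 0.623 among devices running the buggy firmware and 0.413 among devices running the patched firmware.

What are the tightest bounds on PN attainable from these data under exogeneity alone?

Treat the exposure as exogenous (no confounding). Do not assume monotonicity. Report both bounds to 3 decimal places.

Let p₁ = 0.623, p₀ = 0.413.
Under exogeneity alone the bounds on PN are max{0,(p₁−p₀)/p₁} ≤ PN ≤ min{1,(1−p₀)/p₁}.
  lower = (p₁ − p₀)/p₁ = 0.21 / 0.623 ≈ 0.3371
  upper = min{1, (1 − p₀)/p₁} = 0.587 / 0.623 ≈ 0.9422

0.337 ≤ PN ≤ 0.942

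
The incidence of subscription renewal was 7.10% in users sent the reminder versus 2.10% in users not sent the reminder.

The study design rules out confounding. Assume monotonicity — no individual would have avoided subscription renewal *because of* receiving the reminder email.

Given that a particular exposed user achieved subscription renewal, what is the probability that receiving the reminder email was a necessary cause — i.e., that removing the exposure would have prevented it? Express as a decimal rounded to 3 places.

PN ≈ 0.704

p₁ = 0.071, p₀ = 0.021.
Under exogeneity and monotonicity, PN = (p₁ − p₀) / p₁.
PN = (0.071 − 0.021) / 0.071 = 0.05 / 0.071 ≈ 0.7042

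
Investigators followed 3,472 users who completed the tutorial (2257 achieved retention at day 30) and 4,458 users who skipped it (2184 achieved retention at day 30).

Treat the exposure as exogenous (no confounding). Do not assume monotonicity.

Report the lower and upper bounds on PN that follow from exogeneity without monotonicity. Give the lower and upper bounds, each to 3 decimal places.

0.246 ≤ PN ≤ 0.785

p₁ = P(outcome | exposed) = 2257/3472 = 0.65006
p₀ = P(outcome | unexposed) = 2184/4458 = 0.48991
Under exogeneity alone the bounds on PN are max{0,(p₁−p₀)/p₁} ≤ PN ≤ min{1,(1−p₀)/p₁}.
  lower = (p₁ − p₀)/p₁ = 0.16015 / 0.65006 ≈ 0.2464
  upper = min{1, (1 − p₀)/p₁} = 0.51009 / 0.65006 ≈ 0.7847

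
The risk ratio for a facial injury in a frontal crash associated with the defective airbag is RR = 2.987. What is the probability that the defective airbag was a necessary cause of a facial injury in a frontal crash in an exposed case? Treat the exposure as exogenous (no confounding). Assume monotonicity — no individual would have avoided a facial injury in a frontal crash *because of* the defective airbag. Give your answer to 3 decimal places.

PN ≈ 0.665

Under exogeneity and monotonicity, PN = (RR − 1) / RR = 1 − 1/RR.
PN = (2.987 − 1) / 2.987 = 1.987 / 2.987 ≈ 0.6652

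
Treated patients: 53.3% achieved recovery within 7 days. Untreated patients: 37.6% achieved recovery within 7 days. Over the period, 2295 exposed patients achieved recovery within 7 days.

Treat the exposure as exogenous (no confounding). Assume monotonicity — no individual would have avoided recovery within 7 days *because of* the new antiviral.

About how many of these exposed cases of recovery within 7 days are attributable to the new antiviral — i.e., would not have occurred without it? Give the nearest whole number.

about 676 cases

p₁ = 0.533, p₀ = 0.376.
PN = (p₁ − p₀)/p₁ = (0.533 − 0.376) / 0.533 ≈ 0.29456.
Attributable cases ≈ PN × (exposed cases) = 0.29456 × 2295 ≈ 676.01.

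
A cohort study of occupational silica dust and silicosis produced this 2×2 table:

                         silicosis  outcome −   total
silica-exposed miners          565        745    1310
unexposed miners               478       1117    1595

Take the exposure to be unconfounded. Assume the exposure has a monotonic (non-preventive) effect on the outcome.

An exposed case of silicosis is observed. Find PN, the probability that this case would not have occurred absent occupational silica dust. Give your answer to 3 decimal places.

PN ≈ 0.305

p₁ = P(outcome | exposed) = 565/1310 = 0.4313
p₀ = P(outcome | unexposed) = 478/1595 = 0.29969
Under exogeneity and monotonicity, PN = (p₁ − p₀) / p₁.
PN = (0.4313 − 0.29969) / 0.4313 = 0.13161 / 0.4313 ≈ 0.3052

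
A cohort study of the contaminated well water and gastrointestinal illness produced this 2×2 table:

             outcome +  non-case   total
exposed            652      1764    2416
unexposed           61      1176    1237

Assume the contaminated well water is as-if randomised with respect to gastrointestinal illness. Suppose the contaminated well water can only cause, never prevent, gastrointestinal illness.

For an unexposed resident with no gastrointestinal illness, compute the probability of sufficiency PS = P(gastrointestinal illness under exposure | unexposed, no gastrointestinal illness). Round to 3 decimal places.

p₁ = P(outcome | exposed) = 652/2416 = 0.26987
p₀ = P(outcome | unexposed) = 61/1237 = 0.049313
Under exogeneity and monotonicity, PS = (p₁ − p₀)/(1 − p₀).
PS = (0.26987 − 0.049313) / 0.95069 ≈ 0.2320

PS ≈ 0.232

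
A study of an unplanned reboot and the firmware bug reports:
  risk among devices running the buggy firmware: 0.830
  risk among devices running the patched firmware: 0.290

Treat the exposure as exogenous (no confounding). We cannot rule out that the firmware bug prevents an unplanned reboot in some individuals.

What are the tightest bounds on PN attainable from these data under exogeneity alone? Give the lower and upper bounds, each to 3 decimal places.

0.651 ≤ PN ≤ 0.855

Let p₁ = 0.83, p₀ = 0.29.
Under exogeneity alone the bounds on PN are max{0,(p₁−p₀)/p₁} ≤ PN ≤ min{1,(1−p₀)/p₁}.
  lower = (p₁ − p₀)/p₁ = 0.54 / 0.83 ≈ 0.6506
  upper = min{1, (1 − p₀)/p₁} = 0.71 / 0.83 ≈ 0.8554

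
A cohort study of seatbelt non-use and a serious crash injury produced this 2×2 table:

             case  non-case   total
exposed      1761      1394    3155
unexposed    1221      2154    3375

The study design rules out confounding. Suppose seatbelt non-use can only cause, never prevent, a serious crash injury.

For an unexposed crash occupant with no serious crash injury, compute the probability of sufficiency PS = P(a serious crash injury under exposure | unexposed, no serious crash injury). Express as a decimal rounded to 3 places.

p₁ = P(outcome | exposed) = 1761/3155 = 0.55816
p₀ = P(outcome | unexposed) = 1221/3375 = 0.36178
Under exogeneity and monotonicity, PS = (p₁ − p₀)/(1 − p₀).
PS = (0.55816 − 0.36178) / 0.63822 ≈ 0.3077

PS ≈ 0.308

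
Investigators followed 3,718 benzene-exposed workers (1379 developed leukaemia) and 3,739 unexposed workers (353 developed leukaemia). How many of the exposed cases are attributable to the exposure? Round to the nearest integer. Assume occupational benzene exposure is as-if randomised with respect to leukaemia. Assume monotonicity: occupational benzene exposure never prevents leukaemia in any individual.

p₁ = P(outcome | exposed) = 1379/3718 = 0.3709
p₀ = P(outcome | unexposed) = 353/3739 = 0.09441
PN = (p₁ − p₀)/p₁ = (0.3709 − 0.09441) / 0.3709 ≈ 0.74546.
Attributable cases ≈ PN × (exposed cases) = 0.74546 × 1379 ≈ 1027.98.

about 1028 cases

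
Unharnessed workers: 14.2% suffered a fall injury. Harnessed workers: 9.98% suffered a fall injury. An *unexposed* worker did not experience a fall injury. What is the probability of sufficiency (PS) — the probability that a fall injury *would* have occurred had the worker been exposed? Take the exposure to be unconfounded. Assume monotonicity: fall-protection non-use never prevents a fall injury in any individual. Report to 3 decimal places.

p₁ = 0.142, p₀ = 0.0998.
Under exogeneity and monotonicity, PS = (p₁ − p₀) / (1 − p₀).
PS = (0.142 − 0.0998) / (1 − 0.0998) = 0.0422 / 0.9002 ≈ 0.0469

PS ≈ 0.047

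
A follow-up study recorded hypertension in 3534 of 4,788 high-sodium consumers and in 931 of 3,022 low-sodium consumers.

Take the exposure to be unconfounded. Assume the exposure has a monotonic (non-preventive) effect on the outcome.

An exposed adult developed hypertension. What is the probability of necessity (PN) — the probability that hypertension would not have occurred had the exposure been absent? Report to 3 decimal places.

p₁ = P(outcome | exposed) = 3534/4788 = 0.7381
p₀ = P(outcome | unexposed) = 931/3022 = 0.30807
Under exogeneity and monotonicity, PN = (p₁ − p₀) / p₁.
PN = (0.7381 − 0.30807) / 0.7381 = 0.43002 / 0.7381 ≈ 0.5826

PN ≈ 0.583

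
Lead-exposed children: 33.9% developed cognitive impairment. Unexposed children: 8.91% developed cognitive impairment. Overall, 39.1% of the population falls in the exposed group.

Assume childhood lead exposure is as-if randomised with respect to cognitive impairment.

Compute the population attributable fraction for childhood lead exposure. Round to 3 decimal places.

PAF ≈ 0.523

p₁ = 0.339, p₀ = 0.0891.
Overall risk P(Y=1) = π·p₁ + (1−π)·p₀ = 0.391×0.339 + 0.609×0.0891 = 0.18681.
Under exogeneity, PAF = [P(Y=1) − p₀] / P(Y=1).
PAF = (0.18681 − 0.0891) / 0.18681 ≈ 0.5230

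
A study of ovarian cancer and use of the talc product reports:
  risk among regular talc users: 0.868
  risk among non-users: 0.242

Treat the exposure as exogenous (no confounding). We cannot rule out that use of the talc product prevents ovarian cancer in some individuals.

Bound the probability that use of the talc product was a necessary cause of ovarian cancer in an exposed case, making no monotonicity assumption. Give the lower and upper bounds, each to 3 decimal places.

0.721 ≤ PN ≤ 0.873

Let p₁ = 0.868, p₀ = 0.242.
Under exogeneity alone the bounds on PN are max{0,(p₁−p₀)/p₁} ≤ PN ≤ min{1,(1−p₀)/p₁}.
  lower = (p₁ − p₀)/p₁ = 0.626 / 0.868 ≈ 0.7212
  upper = min{1, (1 − p₀)/p₁} = 0.758 / 0.868 ≈ 0.8733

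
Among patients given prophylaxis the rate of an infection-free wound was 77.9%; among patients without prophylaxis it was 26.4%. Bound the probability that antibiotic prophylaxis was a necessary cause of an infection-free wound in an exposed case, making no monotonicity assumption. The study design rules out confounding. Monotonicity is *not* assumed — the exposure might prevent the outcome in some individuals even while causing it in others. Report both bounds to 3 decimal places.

p₁ = 0.779, p₀ = 0.264.
Under exogeneity alone the bounds on PN are max{0,(p₁−p₀)/p₁} ≤ PN ≤ min{1,(1−p₀)/p₁}.
  lower = (p₁ − p₀)/p₁ = 0.515 / 0.779 ≈ 0.6611
  upper = min{1, (1 − p₀)/p₁} = 0.736 / 0.779 ≈ 0.9448

0.661 ≤ PN ≤ 0.945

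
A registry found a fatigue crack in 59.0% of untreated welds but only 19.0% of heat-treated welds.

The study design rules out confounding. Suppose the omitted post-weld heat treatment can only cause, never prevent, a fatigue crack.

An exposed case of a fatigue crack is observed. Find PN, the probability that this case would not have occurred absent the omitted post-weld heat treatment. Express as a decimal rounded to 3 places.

PN ≈ 0.678

p₁ = 0.59, p₀ = 0.19.
Under exogeneity and monotonicity, PN = (p₁ − p₀) / p₁.
PN = (0.59 − 0.19) / 0.59 = 0.4 / 0.59 ≈ 0.6780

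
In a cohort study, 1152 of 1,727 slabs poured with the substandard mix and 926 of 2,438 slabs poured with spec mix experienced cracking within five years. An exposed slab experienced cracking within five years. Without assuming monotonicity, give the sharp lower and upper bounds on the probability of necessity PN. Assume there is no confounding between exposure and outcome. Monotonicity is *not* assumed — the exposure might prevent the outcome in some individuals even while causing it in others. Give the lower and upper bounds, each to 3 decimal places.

p₁ = P(outcome | exposed) = 1152/1727 = 0.66705
p₀ = P(outcome | unexposed) = 926/2438 = 0.37982
Under exogeneity alone the bounds on PN are max{0,(p₁−p₀)/p₁} ≤ PN ≤ min{1,(1−p₀)/p₁}.
  lower = (p₁ − p₀)/p₁ = 0.28723 / 0.66705 ≈ 0.4306
  upper = min{1, (1 − p₀)/p₁} = 0.62018 / 0.66705 ≈ 0.9297

0.431 ≤ PN ≤ 0.930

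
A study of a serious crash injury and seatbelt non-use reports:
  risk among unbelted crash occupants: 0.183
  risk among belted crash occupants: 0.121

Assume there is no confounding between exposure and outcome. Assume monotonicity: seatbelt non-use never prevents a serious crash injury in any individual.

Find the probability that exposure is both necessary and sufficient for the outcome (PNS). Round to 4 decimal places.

PNS ≈ 0.0620

Let p₁ = 0.183, p₀ = 0.121.
Under exogeneity and monotonicity, PNS = p₁ − p₀.
PNS = 0.183 − 0.121 = 0.062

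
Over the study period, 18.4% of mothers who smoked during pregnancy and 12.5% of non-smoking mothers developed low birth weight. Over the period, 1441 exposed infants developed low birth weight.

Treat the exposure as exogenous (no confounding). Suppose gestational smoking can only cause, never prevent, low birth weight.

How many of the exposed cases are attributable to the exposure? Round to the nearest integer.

about 462 cases

p₁ = 0.184, p₀ = 0.125.
PN = (p₁ − p₀)/p₁ = (0.184 − 0.125) / 0.184 ≈ 0.32065.
Attributable cases ≈ PN × (exposed cases) = 0.32065 × 1441 ≈ 462.06.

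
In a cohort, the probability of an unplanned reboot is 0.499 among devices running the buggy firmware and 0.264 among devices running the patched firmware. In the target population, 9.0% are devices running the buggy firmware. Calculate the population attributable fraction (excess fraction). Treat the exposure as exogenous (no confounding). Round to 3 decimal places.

PAF ≈ 0.074

Let p₁ = 0.499, p₀ = 0.264.
Overall risk P(Y=1) = π·p₁ + (1−π)·p₀ = 0.09×0.499 + 0.91×0.264 = 0.28515.
Under exogeneity, PAF = [P(Y=1) − p₀] / P(Y=1).
PAF = (0.28515 − 0.264) / 0.28515 ≈ 0.0742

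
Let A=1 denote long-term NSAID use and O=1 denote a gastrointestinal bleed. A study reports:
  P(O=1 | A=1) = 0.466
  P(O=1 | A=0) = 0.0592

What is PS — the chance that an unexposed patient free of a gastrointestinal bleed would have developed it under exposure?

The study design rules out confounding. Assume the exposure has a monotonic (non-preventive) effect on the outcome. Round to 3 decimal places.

PS ≈ 0.432

Let p₁ = 0.466, p₀ = 0.0592.
Under exogeneity and monotonicity, PS = (p₁ − p₀) / (1 − p₀).
PS = (0.466 − 0.0592) / (1 − 0.0592) = 0.4068 / 0.9408 ≈ 0.4324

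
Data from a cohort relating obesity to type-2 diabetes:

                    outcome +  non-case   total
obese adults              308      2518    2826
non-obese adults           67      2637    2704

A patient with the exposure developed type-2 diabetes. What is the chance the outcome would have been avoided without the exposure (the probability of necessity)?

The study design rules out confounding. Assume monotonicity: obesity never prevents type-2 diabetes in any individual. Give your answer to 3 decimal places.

PN ≈ 0.773

p₁ = P(outcome | exposed) = 308/2826 = 0.10899
p₀ = P(outcome | unexposed) = 67/2704 = 0.024778
Under exogeneity and monotonicity, PN = (p₁ − p₀) / p₁.
PN = (0.10899 − 0.024778) / 0.10899 = 0.08421 / 0.10899 ≈ 0.7727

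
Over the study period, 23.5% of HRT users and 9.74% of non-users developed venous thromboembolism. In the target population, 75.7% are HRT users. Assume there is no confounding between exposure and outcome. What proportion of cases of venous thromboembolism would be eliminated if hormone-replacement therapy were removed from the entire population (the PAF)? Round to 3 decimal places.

p₁ = 0.235, p₀ = 0.0974.
Overall risk P(Y=1) = π·p₁ + (1−π)·p₀ = 0.757×0.235 + 0.243×0.0974 = 0.20156.
Under exogeneity, PAF = [P(Y=1) − p₀] / P(Y=1).
PAF = (0.20156 − 0.0974) / 0.20156 ≈ 0.5168

PAF ≈ 0.517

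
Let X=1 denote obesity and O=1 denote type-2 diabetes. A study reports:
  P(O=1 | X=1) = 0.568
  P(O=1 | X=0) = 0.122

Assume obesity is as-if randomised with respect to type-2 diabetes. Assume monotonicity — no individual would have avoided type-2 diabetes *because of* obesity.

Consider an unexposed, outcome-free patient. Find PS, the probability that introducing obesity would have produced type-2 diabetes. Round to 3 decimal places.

Let p₁ = 0.568, p₀ = 0.122.
Under exogeneity and monotonicity, PS = (p₁ − p₀) / (1 − p₀).
PS = (0.568 − 0.122) / (1 − 0.122) = 0.446 / 0.878 ≈ 0.5080

PS ≈ 0.508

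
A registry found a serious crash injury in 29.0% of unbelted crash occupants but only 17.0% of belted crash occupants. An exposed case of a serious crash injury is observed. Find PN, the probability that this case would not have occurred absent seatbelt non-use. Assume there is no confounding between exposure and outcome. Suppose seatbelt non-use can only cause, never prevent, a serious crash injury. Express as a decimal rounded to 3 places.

PN ≈ 0.414

p₁ = 0.29, p₀ = 0.17.
Under exogeneity and monotonicity, PN = (p₁ − p₀) / p₁.
PN = (0.29 − 0.17) / 0.29 = 0.12 / 0.29 ≈ 0.4138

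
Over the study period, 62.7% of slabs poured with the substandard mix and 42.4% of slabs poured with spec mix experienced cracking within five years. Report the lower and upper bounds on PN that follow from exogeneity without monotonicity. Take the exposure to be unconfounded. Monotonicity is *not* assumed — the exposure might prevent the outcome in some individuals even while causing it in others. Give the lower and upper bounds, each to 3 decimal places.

0.324 ≤ PN ≤ 0.919

p₁ = 0.627, p₀ = 0.424.
Under exogeneity alone the bounds on PN are max{0,(p₁−p₀)/p₁} ≤ PN ≤ min{1,(1−p₀)/p₁}.
  lower = (p₁ − p₀)/p₁ = 0.203 / 0.627 ≈ 0.3238
  upper = min{1, (1 − p₀)/p₁} = 0.576 / 0.627 ≈ 0.9187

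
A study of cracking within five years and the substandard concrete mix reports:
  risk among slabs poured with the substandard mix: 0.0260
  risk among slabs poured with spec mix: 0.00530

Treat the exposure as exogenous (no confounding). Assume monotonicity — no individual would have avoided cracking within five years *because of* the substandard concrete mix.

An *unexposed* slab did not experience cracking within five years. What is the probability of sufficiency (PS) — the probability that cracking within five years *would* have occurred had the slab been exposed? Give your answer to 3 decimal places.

PS ≈ 0.021

Let p₁ = 0.026, p₀ = 0.0053.
Under exogeneity and monotonicity, PS = (p₁ − p₀) / (1 − p₀).
PS = (0.026 − 0.0053) / (1 − 0.0053) = 0.0207 / 0.9947 ≈ 0.0208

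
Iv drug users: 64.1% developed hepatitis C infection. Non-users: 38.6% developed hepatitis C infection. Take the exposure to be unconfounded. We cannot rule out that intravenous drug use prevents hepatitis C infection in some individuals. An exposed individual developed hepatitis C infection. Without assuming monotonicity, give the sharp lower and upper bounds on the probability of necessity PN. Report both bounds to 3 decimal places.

0.398 ≤ PN ≤ 0.958

p₁ = 0.641, p₀ = 0.386.
Under exogeneity alone the bounds on PN are max{0,(p₁−p₀)/p₁} ≤ PN ≤ min{1,(1−p₀)/p₁}.
  lower = (p₁ − p₀)/p₁ = 0.255 / 0.641 ≈ 0.3978
  upper = min{1, (1 − p₀)/p₁} = 0.614 / 0.641 ≈ 0.9579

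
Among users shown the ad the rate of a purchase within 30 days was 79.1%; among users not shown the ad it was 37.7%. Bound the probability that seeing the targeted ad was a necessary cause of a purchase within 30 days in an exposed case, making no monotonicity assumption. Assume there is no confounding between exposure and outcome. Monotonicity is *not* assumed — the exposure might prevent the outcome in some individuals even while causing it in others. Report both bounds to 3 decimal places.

0.523 ≤ PN ≤ 0.788

p₁ = 0.791, p₀ = 0.377.
Under exogeneity alone the bounds on PN are max{0,(p₁−p₀)/p₁} ≤ PN ≤ min{1,(1−p₀)/p₁}.
  lower = (p₁ − p₀)/p₁ = 0.414 / 0.791 ≈ 0.5234
  upper = min{1, (1 − p₀)/p₁} = 0.623 / 0.791 ≈ 0.7876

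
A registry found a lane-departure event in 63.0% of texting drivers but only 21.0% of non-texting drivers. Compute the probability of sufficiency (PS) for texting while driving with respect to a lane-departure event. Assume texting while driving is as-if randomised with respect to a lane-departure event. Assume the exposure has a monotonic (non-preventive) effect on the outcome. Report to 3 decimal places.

PS ≈ 0.532

p₁ = 0.63, p₀ = 0.21.
Under exogeneity and monotonicity, PS = (p₁ − p₀) / (1 − p₀).
PS = (0.63 − 0.21) / (1 − 0.21) = 0.42 / 0.79 ≈ 0.5316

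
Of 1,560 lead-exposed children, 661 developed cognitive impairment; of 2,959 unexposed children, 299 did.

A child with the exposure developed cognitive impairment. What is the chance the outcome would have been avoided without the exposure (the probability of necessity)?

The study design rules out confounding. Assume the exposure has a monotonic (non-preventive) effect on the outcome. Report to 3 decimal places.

PN ≈ 0.762

p₁ = P(outcome | exposed) = 661/1560 = 0.42372
p₀ = P(outcome | unexposed) = 299/2959 = 0.10105
Under exogeneity and monotonicity, PN = (p₁ − p₀) / p₁.
PN = (0.42372 − 0.10105) / 0.42372 = 0.32267 / 0.42372 ≈ 0.7615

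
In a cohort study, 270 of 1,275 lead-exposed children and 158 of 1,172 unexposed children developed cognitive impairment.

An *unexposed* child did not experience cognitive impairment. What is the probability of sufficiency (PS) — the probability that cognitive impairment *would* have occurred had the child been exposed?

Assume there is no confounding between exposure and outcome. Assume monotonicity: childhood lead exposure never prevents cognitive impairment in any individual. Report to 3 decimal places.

p₁ = P(outcome | exposed) = 270/1275 = 0.21176
p₀ = P(outcome | unexposed) = 158/1172 = 0.13481
Under exogeneity and monotonicity, PS = (p₁ − p₀) / (1 − p₀).
PS = (0.21176 − 0.13481) / (1 − 0.13481) = 0.076952 / 0.86519 ≈ 0.0889

PS ≈ 0.089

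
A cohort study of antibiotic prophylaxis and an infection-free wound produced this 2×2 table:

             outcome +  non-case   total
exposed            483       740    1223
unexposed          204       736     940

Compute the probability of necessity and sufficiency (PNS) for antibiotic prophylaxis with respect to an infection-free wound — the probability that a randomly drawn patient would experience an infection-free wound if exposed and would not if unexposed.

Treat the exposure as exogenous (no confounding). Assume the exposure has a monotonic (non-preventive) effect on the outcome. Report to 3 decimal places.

PNS ≈ 0.178

p₁ = P(outcome | exposed) = 483/1223 = 0.39493
p₀ = P(outcome | unexposed) = 204/940 = 0.21702
Under exogeneity and monotonicity, PNS = p₁ − p₀.
PNS = 0.39493 − 0.21702 = 0.17791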